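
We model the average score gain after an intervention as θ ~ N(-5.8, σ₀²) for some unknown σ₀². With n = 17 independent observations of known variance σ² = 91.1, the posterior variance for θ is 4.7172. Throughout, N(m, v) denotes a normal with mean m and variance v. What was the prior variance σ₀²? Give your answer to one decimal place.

σ₀² = 39.4

Posterior precision equals prior precision plus data precision: 1/σ_n² = 1/σ₀² + n/σ².
So 1/σ₀² = 1/4.7172 − 17/91.1 = 0.211990 − 0.186608 = 0.025382.
Hence σ₀² = 1/0.025382 ≈ 39.4.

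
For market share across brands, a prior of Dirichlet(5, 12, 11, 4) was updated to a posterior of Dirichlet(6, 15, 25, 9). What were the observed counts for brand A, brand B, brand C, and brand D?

For a Dirichlet(α) prior with multinomial counts c, the posterior is Dirichlet(α + c) componentwise.
Counts are posterior − prior componentwise: 6−5=1, 15−12=3, 25−11=14, 9−4=5.

counts (1, 3, 14, 5)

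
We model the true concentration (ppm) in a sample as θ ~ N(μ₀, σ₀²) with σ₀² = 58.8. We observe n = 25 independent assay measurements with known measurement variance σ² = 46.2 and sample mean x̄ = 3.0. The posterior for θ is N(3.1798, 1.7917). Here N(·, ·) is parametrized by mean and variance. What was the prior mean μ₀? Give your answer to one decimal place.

With known observation variance, the Normal–Normal posterior has precision τ_n = τ₀ + n/σ² and mean μ_n = (τ₀μ₀ + (n/σ²)x̄)/τ_n.
Here τ₀ = 1/58.8 = 0.017007 and τ_data = 25/46.2 = 0.541126, so τ_n = 0.558133.
Rearranging for μ₀: μ₀ = (μ_n·τ_n − τ_data·x̄)/τ₀ = (3.1798·0.558133 − 0.541126·3.0) / 0.017007 = 0.151373/0.017007 ≈ 8.9.

μ₀ = 8.9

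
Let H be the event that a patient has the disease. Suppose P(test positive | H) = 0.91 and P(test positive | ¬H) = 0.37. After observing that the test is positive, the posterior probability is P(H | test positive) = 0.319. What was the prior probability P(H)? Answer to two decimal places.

P(H) = 0.16

In odds form, posterior odds = prior odds × likelihood ratio, so prior odds = posterior odds ÷ LR.
Posterior odds = 0.319/(1−0.319) = 0.4684. LR = 0.91/0.37 = 2.4595.
Prior odds = 0.4684/2.4595 = 0.1904, so P(H) = 0.1904/(1+0.1904) ≈ 0.16.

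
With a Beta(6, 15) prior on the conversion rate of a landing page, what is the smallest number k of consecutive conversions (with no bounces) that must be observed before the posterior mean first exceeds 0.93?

After k conversions and 0 bounces the posterior is Beta(6+k, 15), with mean (6+k)/(6+15+k).
Set (6+k)/(21+k) > 0.93 and solve: k > (0.93·21 − 6)/(1 − 0.93) = 193.286.
The smallest integer exceeding 193.286 is 194, and checking k=194: (200)/(215) = 0.9302 > 0.93.

k = 194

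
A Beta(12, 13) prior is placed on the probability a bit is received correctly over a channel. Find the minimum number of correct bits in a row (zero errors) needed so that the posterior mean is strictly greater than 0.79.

k = 37

After k correct bits and 0 errors the posterior is Beta(12+k, 13), with mean (12+k)/(12+13+k).
Set (12+k)/(25+k) > 0.79 and solve: k > (0.79·25 − 12)/(1 − 0.79) = 36.905.
The smallest integer exceeding 36.905 is 37, and checking k=37: (49)/(62) = 0.7903 > 0.79.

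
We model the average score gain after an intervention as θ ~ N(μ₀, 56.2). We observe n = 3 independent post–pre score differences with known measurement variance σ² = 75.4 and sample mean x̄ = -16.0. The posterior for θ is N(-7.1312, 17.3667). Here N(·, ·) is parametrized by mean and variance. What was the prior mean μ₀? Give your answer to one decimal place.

The posterior mean is a precision-weighted average: μ_n = (τ₀μ₀ + τ_data·x̄)/(τ₀+τ_data), with τ₀=1/σ₀² and τ_data=n/σ².
Here τ₀ = 1/56.2 = 0.017794 and τ_data = 3/75.4 = 0.039788, so τ_n = 0.057582.
Rearranging for μ₀: μ₀ = (μ_n·τ_n − τ_data·x̄)/τ₀ = (-7.1312·0.057582 − 0.039788·-16.0) / 0.017794 = 0.225979/0.017794 ≈ 12.7.

μ₀ = 12.7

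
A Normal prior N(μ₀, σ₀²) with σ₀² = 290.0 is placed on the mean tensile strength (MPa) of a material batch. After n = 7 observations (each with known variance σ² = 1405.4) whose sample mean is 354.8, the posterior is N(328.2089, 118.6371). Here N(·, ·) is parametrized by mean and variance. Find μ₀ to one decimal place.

μ₀ = 289.8

With known observation variance, the Normal–Normal posterior has precision τ_n = τ₀ + n/σ² and mean μ_n = (τ₀μ₀ + (n/σ²)x̄)/τ_n.
Here τ₀ = 1/290.0 = 0.003448 and τ_data = 7/1405.4 = 0.004981, so τ_n = 0.008429.
Rearranging for μ₀: μ₀ = (μ_n·τ_n − τ_data·x̄)/τ₀ = (328.2089·0.008429 − 0.004981·354.8) / 0.003448 = 0.999214/0.003448 ≈ 289.8.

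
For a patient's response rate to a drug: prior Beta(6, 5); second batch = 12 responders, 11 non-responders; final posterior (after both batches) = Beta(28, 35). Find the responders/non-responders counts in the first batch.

10 responders and 19 non-responders

Because Beta–binomial updating is additive in the counts, the combined data contributed (α_post−α_prior, β_post−β_prior) successes and failures.
Total across both batches: 28−6=22 responders, 35−5=30 non-responders.
Subtract the second batch: 22−12=10 responders and 30−11=19 non-responders.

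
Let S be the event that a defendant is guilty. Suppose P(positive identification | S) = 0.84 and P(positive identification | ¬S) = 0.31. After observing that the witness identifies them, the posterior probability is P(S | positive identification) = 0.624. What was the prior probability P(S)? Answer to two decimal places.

Bayes' rule in odds form gives O(S|E) = O(S)·[P(E|S)/P(E|¬S)], hence O(S) = O(S|E)/LR.
Posterior odds = 0.624/(1−0.624) = 1.6596. LR = 0.84/0.31 = 2.7097.
Prior odds = 1.6596/2.7097 = 0.6125, so P(S) = 0.6125/(1+0.6125) ≈ 0.38.

P(S) = 0.38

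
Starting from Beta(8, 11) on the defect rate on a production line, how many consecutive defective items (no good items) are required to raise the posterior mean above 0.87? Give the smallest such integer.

k = 66

After k defective items and 0 good items the posterior is Beta(8+k, 11), with mean (8+k)/(8+11+k).
Set (8+k)/(19+k) > 0.87 and solve: k > (0.87·19 − 8)/(1 − 0.87) = 65.615.
The smallest integer exceeding 65.615 is 66, and checking k=66: (74)/(85) = 0.8706 > 0.87.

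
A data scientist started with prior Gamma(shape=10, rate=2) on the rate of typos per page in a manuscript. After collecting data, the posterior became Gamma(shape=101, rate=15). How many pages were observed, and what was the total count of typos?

Gamma–Poisson conjugacy: posterior shape = α + Σxᵢ, posterior rate = β + n.
Matching: Σxᵢ = 101 − 10 = 91 and n = 15 − 2 = 13.

n = 13 pages with total 91 typos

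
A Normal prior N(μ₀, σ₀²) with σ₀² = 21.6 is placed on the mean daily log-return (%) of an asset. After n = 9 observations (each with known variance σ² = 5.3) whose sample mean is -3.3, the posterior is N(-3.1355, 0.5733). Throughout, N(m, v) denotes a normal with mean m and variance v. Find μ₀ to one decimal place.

The posterior mean is a precision-weighted average: μ_n = (τ₀μ₀ + τ_data·x̄)/(τ₀+τ_data), with τ₀=1/σ₀² and τ_data=n/σ².
Here τ₀ = 1/21.6 = 0.046296 and τ_data = 9/5.3 = 1.698113, so τ_n = 1.744409.
Rearranging for μ₀: μ₀ = (μ_n·τ_n − τ_data·x̄)/τ₀ = (-3.1355·1.744409 − 1.698113·-3.3) / 0.046296 = 0.134178/0.046296 ≈ 2.9.

μ₀ = 2.9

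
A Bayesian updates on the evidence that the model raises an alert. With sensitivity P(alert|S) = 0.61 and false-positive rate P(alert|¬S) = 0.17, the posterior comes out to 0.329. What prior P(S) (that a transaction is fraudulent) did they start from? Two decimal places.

In odds form, posterior odds = prior odds × likelihood ratio, so prior odds = posterior odds ÷ LR.
Posterior odds = 0.329/(1−0.329) = 0.4903. LR = 0.61/0.17 = 3.5882.
Prior odds = 0.4903/3.5882 = 0.1366, so P(S) = 0.1366/(1+0.1366) ≈ 0.12.

P(S) = 0.12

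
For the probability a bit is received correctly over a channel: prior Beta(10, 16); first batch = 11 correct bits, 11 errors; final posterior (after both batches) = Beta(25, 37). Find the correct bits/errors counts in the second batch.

4 correct bits and 10 errors

Because Beta–binomial updating is additive in the counts, the combined data contributed (α_post−α_prior, β_post−β_prior) successes and failures.
Total across both batches: 25−10=15 correct bits, 37−16=21 errors.
Subtract the first batch: 15−11=4 correct bits and 21−11=10 errors.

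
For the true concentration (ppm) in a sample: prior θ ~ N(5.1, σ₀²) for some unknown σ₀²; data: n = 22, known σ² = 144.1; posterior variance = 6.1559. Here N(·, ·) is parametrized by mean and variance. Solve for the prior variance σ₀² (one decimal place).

σ₀² = 102.3

For the Normal–Normal model with known σ², precisions add: τ_n = τ₀ + n/σ².
So 1/σ₀² = 1/6.1559 − 22/144.1 = 0.162446 − 0.152672 = 0.009774.
Hence σ₀² = 1/0.009774 ≈ 102.3.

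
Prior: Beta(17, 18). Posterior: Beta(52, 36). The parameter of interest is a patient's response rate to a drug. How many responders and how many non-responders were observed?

35 responders and 18 non-responders

Under Beta–binomial conjugacy the posterior parameters are (a+s, b+f).
So s = 52 − 17 = 35 and f = 36 − 18 = 18.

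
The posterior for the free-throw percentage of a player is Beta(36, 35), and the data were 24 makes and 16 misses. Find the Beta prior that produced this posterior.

A Beta(a, b) prior with s successes and f failures in binomial data gives a Beta(a+s, b+f) posterior.
Subtract the data counts: 36−24=12, 35−16=19.

Beta(12, 19)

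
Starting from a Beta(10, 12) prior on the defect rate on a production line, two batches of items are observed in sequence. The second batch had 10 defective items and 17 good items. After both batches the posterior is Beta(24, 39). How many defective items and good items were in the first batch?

Sequential conjugate updates are equivalent to a single update on the pooled data, so total successes = posterior α − prior α and total failures = posterior β − prior β.
Total across both batches: 24−10=14 defective items, 39−12=27 good items.
Subtract the second batch: 14−10=4 defective items and 27−17=10 good items.

4 defective items and 10 good items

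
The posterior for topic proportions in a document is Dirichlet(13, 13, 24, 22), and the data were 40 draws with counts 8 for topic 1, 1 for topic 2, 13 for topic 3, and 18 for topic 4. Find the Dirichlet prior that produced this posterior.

Dirichlet(5, 12, 11, 4)

For a Dirichlet(α) prior with multinomial counts c, the posterior is Dirichlet(α + c) componentwise.
Subtract each count from the matching posterior parameter: 13−8=5, 13−1=12, 24−13=11, 22−18=4.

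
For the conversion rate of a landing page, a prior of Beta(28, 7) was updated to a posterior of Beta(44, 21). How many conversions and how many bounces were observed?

Under Beta–binomial conjugacy the posterior parameters are (α+s, β+f).
So s = 44 − 28 = 16 and f = 21 − 7 = 14.

16 conversions and 14 bounces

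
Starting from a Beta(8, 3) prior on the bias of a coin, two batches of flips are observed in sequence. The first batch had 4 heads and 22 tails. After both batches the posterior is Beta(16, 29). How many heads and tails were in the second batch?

4 heads and 4 tails

Sequential conjugate updates are equivalent to a single update on the pooled data, so total successes = posterior α − prior α and total failures = posterior β − prior β.
Total across both batches: 16−8=8 heads, 29−3=26 tails.
Subtract the first batch: 8−4=4 heads and 26−22=4 tails.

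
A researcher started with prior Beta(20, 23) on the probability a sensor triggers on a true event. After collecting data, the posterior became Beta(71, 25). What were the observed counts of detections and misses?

A Beta(a, b) prior with s successes and f failures in binomial data gives a Beta(a+s, b+f) posterior.
Match parameters: s=71−20=51, f=25−23=2.

51 detections and 2 misses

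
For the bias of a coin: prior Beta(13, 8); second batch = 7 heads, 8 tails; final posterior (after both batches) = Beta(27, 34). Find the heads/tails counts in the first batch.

Sequential conjugate updates are equivalent to a single update on the pooled data, so total successes = posterior α − prior α and total failures = posterior β − prior β.
Total across both batches: 27−13=14 heads, 34−8=26 tails.
Subtract the second batch: 14−7=7 heads and 26−8=18 tails.

7 heads and 18 tails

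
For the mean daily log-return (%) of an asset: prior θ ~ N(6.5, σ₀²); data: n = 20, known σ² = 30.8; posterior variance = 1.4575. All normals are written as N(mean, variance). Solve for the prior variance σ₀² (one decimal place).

For the Normal–Normal model with known σ², precisions add: τ_n = τ₀ + n/σ².
So 1/σ₀² = 1/1.4575 − 20/30.8 = 0.686106 − 0.649351 = 0.036755.
Hence σ₀² = 1/0.036755 ≈ 27.2.

σ₀² = 27.2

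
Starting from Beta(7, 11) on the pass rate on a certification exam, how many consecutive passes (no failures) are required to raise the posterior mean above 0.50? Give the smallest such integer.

After k passes and 0 failures the posterior is Beta(7+k, 11), with mean (7+k)/(7+11+k).
Set (7+k)/(18+k) > 0.50 and solve: k > (0.50·18 − 7)/(1 − 0.50) = 4.000.
The smallest integer exceeding 4.000 is 5.

k = 5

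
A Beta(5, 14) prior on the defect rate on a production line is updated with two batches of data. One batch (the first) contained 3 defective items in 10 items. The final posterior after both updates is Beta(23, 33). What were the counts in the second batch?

15 defective items and 12 good items

Sequential conjugate updates are equivalent to a single update on the pooled data, so total successes = posterior α − prior α and total failures = posterior β − prior β.
Total across both batches: 23−5=18 defective items, 33−14=19 good items.
Subtract the first batch: 18−3=15 defective items and 19−7=12 good items.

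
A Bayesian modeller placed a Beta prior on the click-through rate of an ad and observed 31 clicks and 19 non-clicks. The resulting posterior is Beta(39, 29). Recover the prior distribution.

Beta(8, 10)

A Beta(a, b) prior with s successes and f failures in binomial data gives a Beta(a+s, b+f) posterior.
Subtract the data counts: 39−31=8, 29−19=10.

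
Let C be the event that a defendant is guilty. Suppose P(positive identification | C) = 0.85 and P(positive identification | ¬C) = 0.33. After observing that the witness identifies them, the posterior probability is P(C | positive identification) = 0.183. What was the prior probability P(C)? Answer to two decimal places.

In odds form, posterior odds = prior odds × likelihood ratio, so prior odds = posterior odds ÷ LR.
Posterior odds = 0.183/(1−0.183) = 0.2240. LR = 0.85/0.33 = 2.5758.
Prior odds = 0.2240/2.5758 = 0.0870, so P(C) = 0.0870/(1+0.0870) ≈ 0.08.

P(C) = 0.08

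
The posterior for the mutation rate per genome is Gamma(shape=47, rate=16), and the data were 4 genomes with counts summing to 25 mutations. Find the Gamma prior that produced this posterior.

Gamma–Poisson conjugacy: posterior shape = α + Σxᵢ, posterior rate = β + n.
So α = 47 − 25 = 22 and β = 16 − 4 = 12.

Gamma(shape=22, rate=12)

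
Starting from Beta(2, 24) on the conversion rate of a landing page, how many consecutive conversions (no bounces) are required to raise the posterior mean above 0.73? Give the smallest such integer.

After k conversions and 0 bounces the posterior is Beta(2+k, 24), with mean (2+k)/(2+24+k).
Set (2+k)/(26+k) > 0.73 and solve: k > (0.73·26 − 2)/(1 − 0.73) = 62.889.
The smallest integer exceeding 62.889 is 63.

k = 63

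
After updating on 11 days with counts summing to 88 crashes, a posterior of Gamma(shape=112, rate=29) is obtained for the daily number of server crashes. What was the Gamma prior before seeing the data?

A Gamma(α, β) prior (rate parametrization) on a Poisson rate with n observations summing to S gives posterior Gamma(α+S, β+n).
So α = 112 − 88 = 24 and β = 29 − 11 = 18.

Gamma(shape=24, rate=18)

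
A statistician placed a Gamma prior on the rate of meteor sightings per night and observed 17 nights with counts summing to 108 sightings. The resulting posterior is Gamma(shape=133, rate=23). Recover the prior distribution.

Gamma(shape=25, rate=6)

Gamma–Poisson conjugacy: posterior shape = α + Σxᵢ, posterior rate = β + n.
So α = 133 − 108 = 25 and β = 23 − 17 = 6.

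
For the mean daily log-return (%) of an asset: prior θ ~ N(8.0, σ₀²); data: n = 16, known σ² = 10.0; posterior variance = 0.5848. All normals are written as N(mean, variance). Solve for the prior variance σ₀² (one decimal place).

σ₀² = 9.1

Posterior precision equals prior precision plus data precision: 1/σ_n² = 1/σ₀² + n/σ².
So 1/σ₀² = 1/0.5848 − 16/10.0 = 1.709986 − 1.600000 = 0.109986.
Hence σ₀² = 1/0.109986 ≈ 9.1.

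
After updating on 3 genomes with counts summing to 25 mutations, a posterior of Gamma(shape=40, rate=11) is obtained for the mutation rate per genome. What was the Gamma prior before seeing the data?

A Gamma(α, β) prior (rate parametrization) on a Poisson rate with n observations summing to S gives posterior Gamma(α+S, β+n).
So α = 40 − 25 = 15 and β = 11 − 3 = 8.

Gamma(shape=15, rate=8)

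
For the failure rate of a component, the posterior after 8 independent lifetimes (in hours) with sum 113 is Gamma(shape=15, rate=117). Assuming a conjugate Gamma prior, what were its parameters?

For an exponential likelihood with a Gamma(α, β) prior on the rate, n observations with total T give posterior Gamma(α+n, β+T).
So α = 15 − 8 = 7 and β = 117 − 113 = 4.

Gamma(shape=7, rate=4)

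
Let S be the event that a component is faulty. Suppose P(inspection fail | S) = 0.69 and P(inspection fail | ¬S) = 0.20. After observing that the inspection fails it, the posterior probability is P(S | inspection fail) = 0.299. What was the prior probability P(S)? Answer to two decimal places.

Bayes' rule in odds form gives O(S|E) = O(S)·[P(E|S)/P(E|¬S)], hence O(S) = O(S|E)/LR.
Posterior odds = 0.299/(1−0.299) = 0.4265. LR = 0.69/0.20 = 3.4500.
Prior odds = 0.4265/3.4500 = 0.1236, so P(S) = 0.1236/(1+0.1236) ≈ 0.11.

P(S) = 0.11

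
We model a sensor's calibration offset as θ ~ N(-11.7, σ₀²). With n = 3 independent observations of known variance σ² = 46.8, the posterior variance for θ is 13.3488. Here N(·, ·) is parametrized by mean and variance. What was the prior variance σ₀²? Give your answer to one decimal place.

For the Normal–Normal model with known σ², precisions add: τ_n = τ₀ + n/σ².
So 1/σ₀² = 1/13.3488 − 3/46.8 = 0.074913 − 0.064103 = 0.010810.
Hence σ₀² = 1/0.010810 ≈ 92.5.

σ₀² = 92.5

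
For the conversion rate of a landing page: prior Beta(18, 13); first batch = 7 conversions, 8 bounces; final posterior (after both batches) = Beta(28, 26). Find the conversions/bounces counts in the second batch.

Because Beta–binomial updating is additive in the counts, the combined data contributed (α_post−α_prior, β_post−β_prior) successes and failures.
Total across both batches: 28−18=10 conversions, 26−13=13 bounces.
Subtract the first batch: 10−7=3 conversions and 13−8=5 bounces.

3 conversions and 5 bounces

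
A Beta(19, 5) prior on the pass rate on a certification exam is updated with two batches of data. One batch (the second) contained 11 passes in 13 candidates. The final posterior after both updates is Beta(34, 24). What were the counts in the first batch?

Sequential conjugate updates are equivalent to a single update on the pooled data, so total successes = posterior α − prior α and total failures = posterior β − prior β.
Total across both batches: 34−19=15 passes, 24−5=19 failures.
Subtract the second batch: 15−11=4 passes and 19−2=17 failures.

4 passes and 17 failures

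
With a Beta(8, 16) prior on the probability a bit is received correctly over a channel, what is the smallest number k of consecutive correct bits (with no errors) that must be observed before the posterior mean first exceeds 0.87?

After k correct bits and 0 errors the posterior is Beta(8+k, 16), with mean (8+k)/(8+16+k).
Set (8+k)/(24+k) > 0.87 and solve: k > (0.87·24 − 8)/(1 − 0.87) = 99.077.
The smallest integer exceeding 99.077 is 100, and checking k=100: (108)/(124) = 0.8710 > 0.87.

k = 100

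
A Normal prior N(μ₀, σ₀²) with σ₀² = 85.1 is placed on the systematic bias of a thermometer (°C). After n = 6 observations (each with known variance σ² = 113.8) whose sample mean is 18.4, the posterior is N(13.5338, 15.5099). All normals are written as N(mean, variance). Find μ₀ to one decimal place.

μ₀ = -8.3

The posterior mean is a precision-weighted average: μ_n = (τ₀μ₀ + τ_data·x̄)/(τ₀+τ_data), with τ₀=1/σ₀² and τ_data=n/σ².
Here τ₀ = 1/85.1 = 0.011751 and τ_data = 6/113.8 = 0.052724, so τ_n = 0.064475.
Rearranging for μ₀: μ₀ = (μ_n·τ_n − τ_data·x̄)/τ₀ = (13.5338·0.064475 − 0.052724·18.4) / 0.011751 = -0.097530/0.011751 ≈ -8.3.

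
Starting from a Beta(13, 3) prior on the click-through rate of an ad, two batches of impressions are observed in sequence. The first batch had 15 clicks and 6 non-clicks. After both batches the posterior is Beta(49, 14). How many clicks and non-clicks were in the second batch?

21 clicks and 5 non-clicks

Because Beta–binomial updating is additive in the counts, the combined data contributed (α_post−α_prior, β_post−β_prior) successes and failures.
Total across both batches: 49−13=36 clicks, 14−3=11 non-clicks.
Subtract the first batch: 36−15=21 clicks and 11−6=5 non-clicks.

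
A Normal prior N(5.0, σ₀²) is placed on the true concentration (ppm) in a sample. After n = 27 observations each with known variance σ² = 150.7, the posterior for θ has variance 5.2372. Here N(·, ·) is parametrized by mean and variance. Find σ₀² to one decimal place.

For the Normal–Normal model with known σ², precisions add: τ_n = τ₀ + n/σ².
So 1/σ₀² = 1/5.2372 − 27/150.7 = 0.190942 − 0.179164 = 0.011778.
Hence σ₀² = 1/0.011778 ≈ 84.9.

σ₀² = 84.9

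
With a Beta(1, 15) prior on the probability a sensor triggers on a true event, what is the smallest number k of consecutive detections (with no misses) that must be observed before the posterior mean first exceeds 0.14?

After k detections and 0 misses the posterior is Beta(1+k, 15), with mean (1+k)/(1+15+k).
Set (1+k)/(16+k) > 0.14 and solve: k > (0.14·16 − 1)/(1 − 0.14) = 1.442.
The smallest integer exceeding 1.442 is 2, and checking k=2: (3)/(18) = 0.1667 > 0.14.

k = 2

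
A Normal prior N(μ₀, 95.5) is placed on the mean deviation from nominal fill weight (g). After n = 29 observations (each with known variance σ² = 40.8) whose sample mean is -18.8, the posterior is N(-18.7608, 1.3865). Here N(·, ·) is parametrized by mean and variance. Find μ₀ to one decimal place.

μ₀ = -16.1

With known observation variance, the Normal–Normal posterior has precision τ_n = τ₀ + n/σ² and mean μ_n = (τ₀μ₀ + (n/σ²)x̄)/τ_n.
Here τ₀ = 1/95.5 = 0.010471 and τ_data = 29/40.8 = 0.710784, so τ_n = 0.721255.
Rearranging for μ₀: μ₀ = (μ_n·τ_n − τ_data·x̄)/τ₀ = (-18.7608·0.721255 − 0.710784·-18.8) / 0.010471 = -0.168582/0.010471 ≈ -16.1.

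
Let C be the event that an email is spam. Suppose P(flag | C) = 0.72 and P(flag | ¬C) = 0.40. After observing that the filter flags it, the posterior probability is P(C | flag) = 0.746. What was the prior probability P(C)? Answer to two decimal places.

P(C) = 0.62

Bayes' rule in odds form gives O(C|E) = O(C)·[P(E|C)/P(E|¬C)], hence O(C) = O(C|E)/LR.
Posterior odds = 0.746/(1−0.746) = 2.9370. LR = 0.72/0.40 = 1.8000.
Prior odds = 2.9370/1.8000 = 1.6317, so P(C) = 1.6317/(1+1.6317) ≈ 0.62.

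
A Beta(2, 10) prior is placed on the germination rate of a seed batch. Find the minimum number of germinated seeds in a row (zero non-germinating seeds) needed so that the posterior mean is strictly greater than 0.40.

k = 5

After k germinated seeds and 0 non-germinating seeds the posterior is Beta(2+k, 10), with mean (2+k)/(2+10+k).
Set (2+k)/(12+k) > 0.40 and solve: k > (0.40·12 − 2)/(1 − 0.40) = 4.667.
The smallest integer exceeding 4.667 is 5, and checking k=5: (7)/(17) = 0.4118 > 0.40.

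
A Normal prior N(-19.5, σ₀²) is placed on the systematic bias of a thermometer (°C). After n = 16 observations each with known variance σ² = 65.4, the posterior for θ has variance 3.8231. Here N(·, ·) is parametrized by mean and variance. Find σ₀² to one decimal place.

σ₀² = 59.1

Posterior precision equals prior precision plus data precision: 1/σ_n² = 1/σ₀² + n/σ².
So 1/σ₀² = 1/3.8231 − 16/65.4 = 0.261568 − 0.244648 = 0.016920.
Hence σ₀² = 1/0.016920 ≈ 59.1.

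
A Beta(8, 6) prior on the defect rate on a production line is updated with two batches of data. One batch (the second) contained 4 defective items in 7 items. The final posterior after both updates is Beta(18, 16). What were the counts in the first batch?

Sequential conjugate updates are equivalent to a single update on the pooled data, so total successes = posterior α − prior α and total failures = posterior β − prior β.
Total across both batches: 18−8=10 defective items, 16−6=10 good items.
Subtract the second batch: 10−4=6 defective items and 10−3=7 good items.

6 defective items and 7 good items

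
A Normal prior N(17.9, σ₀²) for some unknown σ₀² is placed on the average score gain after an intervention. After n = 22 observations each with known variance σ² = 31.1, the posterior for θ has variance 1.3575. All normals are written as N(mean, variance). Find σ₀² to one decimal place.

Posterior precision equals prior precision plus data precision: 1/σ_n² = 1/σ₀² + n/σ².
So 1/σ₀² = 1/1.3575 − 22/31.1 = 0.736648 − 0.707395 = 0.029253.
Hence σ₀² = 1/0.029253 ≈ 34.2.

σ₀² = 34.2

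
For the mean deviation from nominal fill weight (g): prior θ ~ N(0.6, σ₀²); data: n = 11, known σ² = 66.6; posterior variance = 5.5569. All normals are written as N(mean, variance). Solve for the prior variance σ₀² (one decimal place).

For the Normal–Normal model with known σ², precisions add: τ_n = τ₀ + n/σ².
So 1/σ₀² = 1/5.5569 − 11/66.6 = 0.179956 − 0.165165 = 0.014791.
Hence σ₀² = 1/0.014791 ≈ 67.6.

σ₀² = 67.6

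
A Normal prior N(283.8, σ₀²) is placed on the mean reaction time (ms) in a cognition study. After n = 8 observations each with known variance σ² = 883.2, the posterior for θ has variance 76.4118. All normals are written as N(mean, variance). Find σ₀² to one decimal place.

Posterior precision equals prior precision plus data precision: 1/σ_n² = 1/σ₀² + n/σ².
So 1/σ₀² = 1/76.4118 − 8/883.2 = 0.013087 − 0.009058 = 0.004029.
Hence σ₀² = 1/0.004029 ≈ 248.2.

σ₀² = 248.2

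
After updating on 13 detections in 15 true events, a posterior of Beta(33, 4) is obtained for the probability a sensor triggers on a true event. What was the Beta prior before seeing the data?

Beta is conjugate to the binomial likelihood: posterior = Beta(α+s, β+f).
Subtract the data counts: 33−13=20, 4−2=2.

Beta(20, 2)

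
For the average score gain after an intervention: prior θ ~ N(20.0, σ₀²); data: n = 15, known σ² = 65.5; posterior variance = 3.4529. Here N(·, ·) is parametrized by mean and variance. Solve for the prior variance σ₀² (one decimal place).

Posterior precision equals prior precision plus data precision: 1/σ_n² = 1/σ₀² + n/σ².
So 1/σ₀² = 1/3.4529 − 15/65.5 = 0.289612 − 0.229008 = 0.060604.
Hence σ₀² = 1/0.060604 ≈ 16.5.

σ₀² = 16.5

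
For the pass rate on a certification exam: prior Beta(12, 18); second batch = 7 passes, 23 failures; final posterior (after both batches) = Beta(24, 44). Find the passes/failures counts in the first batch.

Because Beta–binomial updating is additive in the counts, the combined data contributed (α_post−α_prior, β_post−β_prior) successes and failures.
Total across both batches: 24−12=12 passes, 44−18=26 failures.
Subtract the second batch: 12−7=5 passes and 26−23=3 failures.

5 passes and 3 failures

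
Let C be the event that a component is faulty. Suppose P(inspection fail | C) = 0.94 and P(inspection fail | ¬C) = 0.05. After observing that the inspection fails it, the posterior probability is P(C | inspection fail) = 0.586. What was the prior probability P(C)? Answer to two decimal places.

P(C) = 0.07

Bayes' rule in odds form gives O(C|E) = O(C)·[P(E|C)/P(E|¬C)], hence O(C) = O(C|E)/LR.
Posterior odds = 0.586/(1−0.586) = 1.4155. LR = 0.94/0.05 = 18.8000.
Prior odds = 1.4155/18.8000 = 0.0753, so P(C) = 0.0753/(1+0.0753) ≈ 0.07.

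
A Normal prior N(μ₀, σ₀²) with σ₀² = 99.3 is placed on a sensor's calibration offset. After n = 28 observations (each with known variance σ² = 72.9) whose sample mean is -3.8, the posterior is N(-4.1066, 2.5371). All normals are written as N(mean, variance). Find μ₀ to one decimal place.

μ₀ = -15.8

The posterior mean is a precision-weighted average: μ_n = (τ₀μ₀ + τ_data·x̄)/(τ₀+τ_data), with τ₀=1/σ₀² and τ_data=n/σ².
Here τ₀ = 1/99.3 = 0.010070 and τ_data = 28/72.9 = 0.384088, so τ_n = 0.394158.
Rearranging for μ₀: μ₀ = (μ_n·τ_n − τ_data·x̄)/τ₀ = (-4.1066·0.394158 − 0.384088·-3.8) / 0.010070 = -0.159115/0.010070 ≈ -15.8.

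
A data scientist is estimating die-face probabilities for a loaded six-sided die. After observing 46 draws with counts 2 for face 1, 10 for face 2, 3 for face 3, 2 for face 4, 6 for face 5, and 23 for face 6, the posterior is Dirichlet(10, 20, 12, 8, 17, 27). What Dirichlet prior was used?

Dirichlet(8, 10, 9, 6, 11, 4)

For a Dirichlet(α) prior with multinomial counts c, the posterior is Dirichlet(α + c) componentwise.
Subtract each count from the matching posterior parameter: 10−2=8, 20−10=10, 12−3=9, 8−2=6, 17−6=11, 27−23=4.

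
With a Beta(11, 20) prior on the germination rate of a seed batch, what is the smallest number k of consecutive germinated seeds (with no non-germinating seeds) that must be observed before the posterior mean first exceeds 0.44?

After k germinated seeds and 0 non-germinating seeds the posterior is Beta(11+k, 20), with mean (11+k)/(11+20+k).
Set (11+k)/(31+k) > 0.44 and solve: k > (0.44·31 − 11)/(1 − 0.44) = 4.714.
The smallest integer exceeding 4.714 is 5, and checking k=5: (16)/(36) = 0.4444 > 0.44.

k = 5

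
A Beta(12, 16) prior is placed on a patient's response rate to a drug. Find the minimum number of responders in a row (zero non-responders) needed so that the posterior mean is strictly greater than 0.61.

k = 14

After k responders and 0 non-responders the posterior is Beta(12+k, 16), with mean (12+k)/(12+16+k).
Set (12+k)/(28+k) > 0.61 and solve: k > (0.61·28 − 12)/(1 − 0.61) = 13.026.
The smallest integer exceeding 13.026 is 14.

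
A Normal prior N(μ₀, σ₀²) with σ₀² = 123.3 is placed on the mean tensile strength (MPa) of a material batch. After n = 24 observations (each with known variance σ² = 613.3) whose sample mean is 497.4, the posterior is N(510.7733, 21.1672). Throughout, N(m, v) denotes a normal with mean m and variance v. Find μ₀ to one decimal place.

The posterior mean is a precision-weighted average: μ_n = (τ₀μ₀ + τ_data·x̄)/(τ₀+τ_data), with τ₀=1/σ₀² and τ_data=n/σ².
Here τ₀ = 1/123.3 = 0.008110 and τ_data = 24/613.3 = 0.039133, so τ_n = 0.047243.
Rearranging for μ₀: μ₀ = (μ_n·τ_n − τ_data·x̄)/τ₀ = (510.7733·0.047243 − 0.039133·497.4) / 0.008110 = 4.665709/0.008110 ≈ 575.3.

μ₀ = 575.3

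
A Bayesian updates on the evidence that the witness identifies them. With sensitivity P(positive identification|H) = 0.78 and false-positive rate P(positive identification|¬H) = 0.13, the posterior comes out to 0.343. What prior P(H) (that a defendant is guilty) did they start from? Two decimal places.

P(H) = 0.08

Bayes' rule in odds form gives O(H|E) = O(H)·[P(E|H)/P(E|¬H)], hence O(H) = O(H|E)/LR.
Posterior odds = 0.343/(1−0.343) = 0.5221. LR = 0.78/0.13 = 6.0000.
Prior odds = 0.5221/6.0000 = 0.0870, so P(H) = 0.0870/(1+0.0870) ≈ 0.08.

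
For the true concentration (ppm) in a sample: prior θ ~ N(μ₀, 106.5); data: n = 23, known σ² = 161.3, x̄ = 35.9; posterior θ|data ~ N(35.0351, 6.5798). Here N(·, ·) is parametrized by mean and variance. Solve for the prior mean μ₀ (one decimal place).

The posterior mean is a precision-weighted average: μ_n = (τ₀μ₀ + τ_data·x̄)/(τ₀+τ_data), with τ₀=1/σ₀² and τ_data=n/σ².
Here τ₀ = 1/106.5 = 0.009390 and τ_data = 23/161.3 = 0.142591, so τ_n = 0.151981.
Rearranging for μ₀: μ₀ = (μ_n·τ_n − τ_data·x̄)/τ₀ = (35.0351·0.151981 − 0.142591·35.9) / 0.009390 = 0.205653/0.009390 ≈ 21.9.

μ₀ = 21.9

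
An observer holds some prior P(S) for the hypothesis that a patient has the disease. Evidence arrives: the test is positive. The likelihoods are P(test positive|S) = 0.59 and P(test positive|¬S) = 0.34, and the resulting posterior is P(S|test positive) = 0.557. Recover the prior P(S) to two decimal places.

P(S) = 0.42

Bayes' rule in odds form gives O(S|E) = O(S)·[P(E|S)/P(E|¬S)], hence O(S) = O(S|E)/LR.
Posterior odds = 0.557/(1−0.557) = 1.2573. LR = 0.59/0.34 = 1.7353.
Prior odds = 1.2573/1.7353 = 0.7245, so P(S) = 0.7245/(1+0.7245) ≈ 0.42.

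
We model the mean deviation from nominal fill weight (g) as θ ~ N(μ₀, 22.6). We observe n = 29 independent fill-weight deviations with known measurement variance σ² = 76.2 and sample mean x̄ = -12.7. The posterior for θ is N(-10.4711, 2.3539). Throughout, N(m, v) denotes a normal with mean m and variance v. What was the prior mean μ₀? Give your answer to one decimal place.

μ₀ = 8.7

The posterior mean is a precision-weighted average: μ_n = (τ₀μ₀ + τ_data·x̄)/(τ₀+τ_data), with τ₀=1/σ₀² and τ_data=n/σ².
Here τ₀ = 1/22.6 = 0.044248 and τ_data = 29/76.2 = 0.380577, so τ_n = 0.424825.
Rearranging for μ₀: μ₀ = (μ_n·τ_n − τ_data·x̄)/τ₀ = (-10.4711·0.424825 − 0.380577·-12.7) / 0.044248 = 0.384943/0.044248 ≈ 8.7.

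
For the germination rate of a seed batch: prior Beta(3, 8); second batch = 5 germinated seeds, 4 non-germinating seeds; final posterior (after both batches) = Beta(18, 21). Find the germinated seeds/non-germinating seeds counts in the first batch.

Sequential conjugate updates are equivalent to a single update on the pooled data, so total successes = posterior α − prior α and total failures = posterior β − prior β.
Total across both batches: 18−3=15 germinated seeds, 21−8=13 non-germinating seeds.
Subtract the second batch: 15−5=10 germinated seeds and 13−4=9 non-germinating seeds.

10 germinated seeds and 9 non-germinating seeds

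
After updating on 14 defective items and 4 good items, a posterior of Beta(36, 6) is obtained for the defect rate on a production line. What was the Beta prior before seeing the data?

Beta(22, 2)

Beta is conjugate to the binomial likelihood: posterior = Beta(a+s, b+f).
So a = 36 − 14 = 22 and b = 6 − 4 = 2.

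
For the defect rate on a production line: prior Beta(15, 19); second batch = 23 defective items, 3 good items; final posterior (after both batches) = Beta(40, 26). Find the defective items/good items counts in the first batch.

Sequential conjugate updates are equivalent to a single update on the pooled data, so total successes = posterior α − prior α and total failures = posterior β − prior β.
Total across both batches: 40−15=25 defective items, 26−19=7 good items.
Subtract the second batch: 25−23=2 defective items and 7−3=4 good items.

2 defective items and 4 good items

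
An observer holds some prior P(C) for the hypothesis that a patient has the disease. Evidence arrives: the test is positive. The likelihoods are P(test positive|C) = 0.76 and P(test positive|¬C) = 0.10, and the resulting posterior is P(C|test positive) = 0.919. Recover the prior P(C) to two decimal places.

In odds form, posterior odds = prior odds × likelihood ratio, so prior odds = posterior odds ÷ LR.
Posterior odds = 0.919/(1−0.919) = 11.3457. LR = 0.76/0.10 = 7.6000.
Prior odds = 11.3457/7.6000 = 1.4929, so P(C) = 1.4929/(1+1.4929) ≈ 0.60.

P(C) = 0.60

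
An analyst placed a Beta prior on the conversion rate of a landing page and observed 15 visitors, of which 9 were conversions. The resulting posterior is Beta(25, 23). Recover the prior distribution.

A Beta(a, b) prior with s successes and f failures in binomial data gives a Beta(a+s, b+f) posterior.
So a = 25 − 9 = 16 and b = 23 − 6 = 17.

Beta(16, 17)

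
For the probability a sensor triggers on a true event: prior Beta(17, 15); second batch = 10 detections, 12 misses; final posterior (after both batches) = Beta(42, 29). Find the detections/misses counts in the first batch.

Because Beta–binomial updating is additive in the counts, the combined data contributed (α_post−α_prior, β_post−β_prior) successes and failures.
Total across both batches: 42−17=25 detections, 29−15=14 misses.
Subtract the second batch: 25−10=15 detections and 14−12=2 misses.

15 detections and 2 misses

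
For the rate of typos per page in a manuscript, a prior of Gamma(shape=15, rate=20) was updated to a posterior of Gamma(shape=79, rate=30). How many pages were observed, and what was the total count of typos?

Gamma–Poisson conjugacy: posterior shape = α + Σxᵢ, posterior rate = β + n.
Matching: Σxᵢ = 79 − 15 = 64 and n = 30 − 20 = 10.

n = 10 pages with total 64 typos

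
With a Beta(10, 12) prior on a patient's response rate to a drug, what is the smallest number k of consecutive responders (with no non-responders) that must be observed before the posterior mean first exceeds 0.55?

After k responders and 0 non-responders the posterior is Beta(10+k, 12), with mean (10+k)/(10+12+k).
Set (10+k)/(22+k) > 0.55 and solve: k > (0.55·22 − 10)/(1 − 0.55) = 4.667.
The smallest integer exceeding 4.667 is 5, and checking k=5: (15)/(27) = 0.5556 > 0.55.

k = 5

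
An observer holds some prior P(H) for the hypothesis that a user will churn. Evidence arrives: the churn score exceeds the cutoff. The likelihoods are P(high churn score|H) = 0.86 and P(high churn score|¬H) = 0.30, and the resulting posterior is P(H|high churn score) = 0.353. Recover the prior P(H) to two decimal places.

P(H) = 0.16

In odds form, posterior odds = prior odds × likelihood ratio, so prior odds = posterior odds ÷ LR.
Posterior odds = 0.353/(1−0.353) = 0.5456. LR = 0.86/0.30 = 2.8667.
Prior odds = 0.5456/2.8667 = 0.1903, so P(H) = 0.1903/(1+0.1903) ≈ 0.16.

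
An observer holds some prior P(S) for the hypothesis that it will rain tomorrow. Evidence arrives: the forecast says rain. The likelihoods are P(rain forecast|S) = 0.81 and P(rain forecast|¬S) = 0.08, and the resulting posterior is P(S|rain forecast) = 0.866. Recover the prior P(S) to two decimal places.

P(S) = 0.39

Bayes' rule in odds form gives O(S|E) = O(S)·[P(E|S)/P(E|¬S)], hence O(S) = O(S|E)/LR.
Posterior odds = 0.866/(1−0.866) = 6.4627. LR = 0.81/0.08 = 10.1250.
Prior odds = 6.4627/10.1250 = 0.6383, so P(S) = 0.6383/(1+0.6383) ≈ 0.39.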